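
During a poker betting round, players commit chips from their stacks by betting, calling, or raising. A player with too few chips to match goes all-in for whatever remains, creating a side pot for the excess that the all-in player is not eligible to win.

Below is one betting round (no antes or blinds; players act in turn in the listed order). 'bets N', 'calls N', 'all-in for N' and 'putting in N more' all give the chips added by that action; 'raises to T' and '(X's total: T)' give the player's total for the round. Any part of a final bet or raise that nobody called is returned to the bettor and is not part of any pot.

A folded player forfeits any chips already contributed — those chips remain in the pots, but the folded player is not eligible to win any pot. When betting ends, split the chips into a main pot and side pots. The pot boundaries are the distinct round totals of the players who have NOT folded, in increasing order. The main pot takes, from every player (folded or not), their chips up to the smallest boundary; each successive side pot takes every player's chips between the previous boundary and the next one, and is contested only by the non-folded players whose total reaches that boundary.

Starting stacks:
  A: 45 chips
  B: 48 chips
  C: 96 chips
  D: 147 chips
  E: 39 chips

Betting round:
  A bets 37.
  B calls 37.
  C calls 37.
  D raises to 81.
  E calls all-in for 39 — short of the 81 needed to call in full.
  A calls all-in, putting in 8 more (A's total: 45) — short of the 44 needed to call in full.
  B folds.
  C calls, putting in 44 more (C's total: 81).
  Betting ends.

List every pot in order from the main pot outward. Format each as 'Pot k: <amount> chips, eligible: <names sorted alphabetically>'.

Contributions: A=45, B=37, C=81, D=81, E=39
Folded: B
Pot levels (distinct totals of non-folded players): 39, 45, 81
Layer 1-39: A 39 + B 37 + C 39 + D 39 + E 39 = 193 chips; eligible A, C, D, E
Layer 40-45: 6 each from A, C, D = 6*3 = 18 chips; eligible A, C, D
Layer 46-81: 36 each from C, D = 36*2 = 72 chips; eligible C, D

Pot 1: 193 chips, eligible: A, C, D, E
Pot 2: 18 chips, eligible: A, C, D
Pot 3: 72 chips, eligible: C, D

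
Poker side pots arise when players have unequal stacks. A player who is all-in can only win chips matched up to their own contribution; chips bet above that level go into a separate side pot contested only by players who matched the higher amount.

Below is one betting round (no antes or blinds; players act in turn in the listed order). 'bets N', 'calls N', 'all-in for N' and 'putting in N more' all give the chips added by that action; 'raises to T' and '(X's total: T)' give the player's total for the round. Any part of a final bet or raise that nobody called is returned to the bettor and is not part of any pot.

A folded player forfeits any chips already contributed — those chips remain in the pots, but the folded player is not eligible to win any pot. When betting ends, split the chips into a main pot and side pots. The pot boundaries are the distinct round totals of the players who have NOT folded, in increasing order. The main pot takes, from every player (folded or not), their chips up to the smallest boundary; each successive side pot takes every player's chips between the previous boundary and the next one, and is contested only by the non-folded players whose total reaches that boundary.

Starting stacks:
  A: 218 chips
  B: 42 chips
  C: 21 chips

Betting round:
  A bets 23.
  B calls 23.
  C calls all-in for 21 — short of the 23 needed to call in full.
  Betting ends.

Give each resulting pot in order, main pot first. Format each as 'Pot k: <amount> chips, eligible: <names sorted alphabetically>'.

Pot 1: 63 chips, eligible: A, B, C
Pot 2: 4 chips, eligible: A, B

Derivation:
Contributions: A=23, B=23, C=21
Pot levels (distinct totals of non-folded players): 21, 23
Layer 1-21: 21 each from A, B, C = 21*3 = 63 chips; eligible A, B, C
Layer 22-23: 2 each from A, B = 2*2 = 4 chips; eligible A, B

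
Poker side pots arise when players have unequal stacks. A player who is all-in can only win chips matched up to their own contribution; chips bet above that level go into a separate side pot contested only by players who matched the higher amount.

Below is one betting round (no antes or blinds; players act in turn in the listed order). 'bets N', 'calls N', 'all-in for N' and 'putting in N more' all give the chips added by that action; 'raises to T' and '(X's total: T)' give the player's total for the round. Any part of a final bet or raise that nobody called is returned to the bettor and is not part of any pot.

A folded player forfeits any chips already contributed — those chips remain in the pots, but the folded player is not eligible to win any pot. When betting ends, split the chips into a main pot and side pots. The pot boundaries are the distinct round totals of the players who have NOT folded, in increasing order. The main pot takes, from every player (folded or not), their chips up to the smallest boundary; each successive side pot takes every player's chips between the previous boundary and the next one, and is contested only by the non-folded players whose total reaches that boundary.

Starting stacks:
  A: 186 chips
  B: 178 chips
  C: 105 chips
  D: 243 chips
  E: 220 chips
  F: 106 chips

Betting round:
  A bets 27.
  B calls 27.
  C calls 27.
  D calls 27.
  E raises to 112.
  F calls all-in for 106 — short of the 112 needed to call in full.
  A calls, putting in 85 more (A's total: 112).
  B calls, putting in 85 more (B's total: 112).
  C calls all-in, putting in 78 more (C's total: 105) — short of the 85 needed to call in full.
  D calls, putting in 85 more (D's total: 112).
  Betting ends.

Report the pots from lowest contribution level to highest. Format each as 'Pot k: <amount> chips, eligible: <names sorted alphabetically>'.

Contributions: A=112, B=112, C=105, D=112, E=112, F=106
Pot levels (distinct totals of non-folded players): 105, 106, 112
Layer 1-105: 105 each from A, B, C, D, E, F = 105*6 = 630 chips; eligible A, B, C, D, E, F
Layer 106-106: 1 each from A, B, D, E, F = 1*5 = 5 chips; eligible A, B, D, E, F
Layer 107-112: 6 each from A, B, D, E = 6*4 = 24 chips; eligible A, B, D, E

Pot 1: 630 chips, eligible: A, B, C, D, E, F
Pot 2: 5 chips, eligible: A, B, D, E, F
Pot 3: 24 chips, eligible: A, B, D, E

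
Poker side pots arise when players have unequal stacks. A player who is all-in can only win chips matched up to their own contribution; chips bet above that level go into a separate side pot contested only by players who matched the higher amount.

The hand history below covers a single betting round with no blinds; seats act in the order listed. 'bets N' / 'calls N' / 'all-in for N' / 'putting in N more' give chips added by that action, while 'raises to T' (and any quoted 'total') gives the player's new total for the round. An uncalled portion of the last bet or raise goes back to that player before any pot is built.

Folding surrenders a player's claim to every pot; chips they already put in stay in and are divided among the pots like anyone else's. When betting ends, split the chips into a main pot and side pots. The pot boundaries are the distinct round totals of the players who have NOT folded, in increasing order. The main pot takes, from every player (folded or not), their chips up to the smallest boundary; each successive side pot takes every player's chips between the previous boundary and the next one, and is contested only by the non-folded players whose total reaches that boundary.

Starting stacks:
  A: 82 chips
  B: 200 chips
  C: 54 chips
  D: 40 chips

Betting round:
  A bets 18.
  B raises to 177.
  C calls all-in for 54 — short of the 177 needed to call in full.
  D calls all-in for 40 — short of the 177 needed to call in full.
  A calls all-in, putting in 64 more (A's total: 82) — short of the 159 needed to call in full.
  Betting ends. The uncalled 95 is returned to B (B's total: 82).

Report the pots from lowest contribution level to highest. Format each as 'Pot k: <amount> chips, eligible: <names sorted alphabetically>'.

Contributions (after 95 returned to B): A=82, B=82, C=54, D=40
Pot levels (distinct totals of non-folded players): 40, 54, 82
Layer 1-40: 40 each from A, B, C, D = 40*4 = 160 chips; eligible A, B, C, D
Layer 41-54: 14 each from A, B, C = 14*3 = 42 chips; eligible A, B, C
Layer 55-82: 28 each from A, B = 28*2 = 56 chips; eligible A, B

Pot 1: 160 chips, eligible: A, B, C, D
Pot 2: 42 chips, eligible: A, B, C
Pot 3: 56 chips, eligible: A, B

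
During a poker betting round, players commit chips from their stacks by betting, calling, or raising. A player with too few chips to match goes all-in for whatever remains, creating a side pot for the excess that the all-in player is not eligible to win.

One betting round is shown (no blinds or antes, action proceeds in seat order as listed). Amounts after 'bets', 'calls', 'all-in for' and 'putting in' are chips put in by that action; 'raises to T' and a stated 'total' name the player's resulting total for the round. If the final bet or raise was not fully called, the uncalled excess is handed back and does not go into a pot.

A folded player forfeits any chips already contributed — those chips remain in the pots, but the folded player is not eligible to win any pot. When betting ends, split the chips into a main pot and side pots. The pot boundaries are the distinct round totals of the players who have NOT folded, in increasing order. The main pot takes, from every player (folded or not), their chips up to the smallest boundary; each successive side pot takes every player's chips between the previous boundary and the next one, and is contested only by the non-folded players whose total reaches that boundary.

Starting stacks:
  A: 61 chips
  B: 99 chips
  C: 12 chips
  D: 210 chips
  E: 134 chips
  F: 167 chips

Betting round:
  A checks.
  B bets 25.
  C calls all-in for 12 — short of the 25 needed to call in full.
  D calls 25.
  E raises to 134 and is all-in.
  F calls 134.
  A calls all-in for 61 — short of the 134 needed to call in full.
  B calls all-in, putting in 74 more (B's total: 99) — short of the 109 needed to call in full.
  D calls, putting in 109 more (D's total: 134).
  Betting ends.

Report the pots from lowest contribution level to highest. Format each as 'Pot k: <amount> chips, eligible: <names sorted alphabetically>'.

Pot 1: 72 chips, eligible: A, B, C, D, E, F
Pot 2: 245 chips, eligible: A, B, D, E, F
Pot 3: 152 chips, eligible: B, D, E, F
Pot 4: 105 chips, eligible: D, E, F

Derivation:
Contributions: A=61, B=99, C=12, D=134, E=134, F=134
Pot levels (distinct totals of non-folded players): 12, 61, 99, 134
Layer 1-12: 12 each from A, B, C, D, E, F = 12*6 = 72 chips; eligible A, B, C, D, E, F
Layer 13-61: 49 each from A, B, D, E, F = 49*5 = 245 chips; eligible A, B, D, E, F
Layer 62-99: 38 each from B, D, E, F = 38*4 = 152 chips; eligible B, D, E, F
Layer 100-134: 35 each from D, E, F = 35*3 = 105 chips; eligible D, E, F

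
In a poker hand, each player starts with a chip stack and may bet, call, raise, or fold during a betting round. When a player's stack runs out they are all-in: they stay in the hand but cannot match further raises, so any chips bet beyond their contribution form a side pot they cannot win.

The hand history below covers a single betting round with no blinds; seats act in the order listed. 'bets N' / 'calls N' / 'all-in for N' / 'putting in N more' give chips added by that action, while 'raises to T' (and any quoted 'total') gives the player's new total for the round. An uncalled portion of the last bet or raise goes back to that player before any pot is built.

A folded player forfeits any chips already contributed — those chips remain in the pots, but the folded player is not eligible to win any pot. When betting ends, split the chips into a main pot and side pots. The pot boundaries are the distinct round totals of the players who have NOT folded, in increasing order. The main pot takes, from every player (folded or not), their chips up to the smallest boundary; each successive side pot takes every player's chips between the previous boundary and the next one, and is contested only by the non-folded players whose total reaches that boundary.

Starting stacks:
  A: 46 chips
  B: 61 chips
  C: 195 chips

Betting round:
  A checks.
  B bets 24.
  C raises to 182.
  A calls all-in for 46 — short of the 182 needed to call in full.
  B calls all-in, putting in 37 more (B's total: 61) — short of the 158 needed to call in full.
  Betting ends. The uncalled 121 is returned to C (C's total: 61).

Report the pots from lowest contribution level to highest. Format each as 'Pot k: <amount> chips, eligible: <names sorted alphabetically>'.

Contributions (after 121 returned to C): A=46, B=61, C=61
Pot levels (distinct totals of non-folded players): 46, 61
Layer 1-46: 46 each from A, B, C = 46*3 = 138 chips; eligible A, B, C
Layer 47-61: 15 each from B, C = 15*2 = 30 chips; eligible B, C

Pot 1: 138 chips, eligible: A, B, C
Pot 2: 30 chips, eligible: B, C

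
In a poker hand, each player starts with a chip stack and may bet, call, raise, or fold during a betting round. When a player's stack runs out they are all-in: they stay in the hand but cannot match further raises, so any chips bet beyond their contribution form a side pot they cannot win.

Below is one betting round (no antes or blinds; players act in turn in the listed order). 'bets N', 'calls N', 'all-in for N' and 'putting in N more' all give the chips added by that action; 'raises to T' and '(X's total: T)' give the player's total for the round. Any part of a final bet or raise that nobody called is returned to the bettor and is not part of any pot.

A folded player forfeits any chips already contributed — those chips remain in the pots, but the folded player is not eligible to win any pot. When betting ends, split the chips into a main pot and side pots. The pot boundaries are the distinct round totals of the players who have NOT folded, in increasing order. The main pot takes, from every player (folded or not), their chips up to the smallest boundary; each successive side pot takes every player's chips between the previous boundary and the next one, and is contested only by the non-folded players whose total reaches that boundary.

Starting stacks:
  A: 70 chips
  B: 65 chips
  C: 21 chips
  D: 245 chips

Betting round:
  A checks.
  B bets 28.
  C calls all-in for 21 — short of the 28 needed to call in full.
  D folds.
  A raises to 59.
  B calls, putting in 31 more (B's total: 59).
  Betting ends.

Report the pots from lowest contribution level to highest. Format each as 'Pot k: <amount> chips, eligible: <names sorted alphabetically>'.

Contributions: A=59, B=59, C=21
Folded: D
Pot levels (distinct totals of non-folded players): 21, 59
Layer 1-21: 21 each from A, B, C = 21*3 = 63 chips; eligible A, B, C
Layer 22-59: 38 each from A, B = 38*2 = 76 chips; eligible A, B

Pot 1: 63 chips, eligible: A, B, C
Pot 2: 76 chips, eligible: A, B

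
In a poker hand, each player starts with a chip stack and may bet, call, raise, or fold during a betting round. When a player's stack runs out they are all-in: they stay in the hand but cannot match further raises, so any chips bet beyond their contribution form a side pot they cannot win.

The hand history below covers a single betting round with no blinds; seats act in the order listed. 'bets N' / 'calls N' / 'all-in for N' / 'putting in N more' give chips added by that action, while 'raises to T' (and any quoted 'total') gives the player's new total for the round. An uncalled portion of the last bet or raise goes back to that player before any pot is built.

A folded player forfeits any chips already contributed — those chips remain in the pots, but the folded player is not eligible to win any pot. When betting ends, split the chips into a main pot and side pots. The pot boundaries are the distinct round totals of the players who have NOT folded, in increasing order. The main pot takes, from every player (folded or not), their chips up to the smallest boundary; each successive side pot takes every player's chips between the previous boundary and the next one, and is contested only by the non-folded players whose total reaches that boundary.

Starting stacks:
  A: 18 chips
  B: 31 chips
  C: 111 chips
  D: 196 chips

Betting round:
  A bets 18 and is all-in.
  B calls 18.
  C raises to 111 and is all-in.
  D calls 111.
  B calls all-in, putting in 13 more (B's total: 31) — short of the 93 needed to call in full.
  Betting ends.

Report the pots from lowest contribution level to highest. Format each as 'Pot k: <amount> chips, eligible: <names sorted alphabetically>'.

Pot 1: 72 chips, eligible: A, B, C, D
Pot 2: 39 chips, eligible: B, C, D
Pot 3: 160 chips, eligible: C, D

Derivation:
Contributions: A=18, B=31, C=111, D=111
Pot levels (distinct totals of non-folded players): 18, 31, 111
Layer 1-18: 18 each from A, B, C, D = 18*4 = 72 chips; eligible A, B, C, D
Layer 19-31: 13 each from B, C, D = 13*3 = 39 chips; eligible B, C, D
Layer 32-111: 80 each from C, D = 80*2 = 160 chips; eligible C, D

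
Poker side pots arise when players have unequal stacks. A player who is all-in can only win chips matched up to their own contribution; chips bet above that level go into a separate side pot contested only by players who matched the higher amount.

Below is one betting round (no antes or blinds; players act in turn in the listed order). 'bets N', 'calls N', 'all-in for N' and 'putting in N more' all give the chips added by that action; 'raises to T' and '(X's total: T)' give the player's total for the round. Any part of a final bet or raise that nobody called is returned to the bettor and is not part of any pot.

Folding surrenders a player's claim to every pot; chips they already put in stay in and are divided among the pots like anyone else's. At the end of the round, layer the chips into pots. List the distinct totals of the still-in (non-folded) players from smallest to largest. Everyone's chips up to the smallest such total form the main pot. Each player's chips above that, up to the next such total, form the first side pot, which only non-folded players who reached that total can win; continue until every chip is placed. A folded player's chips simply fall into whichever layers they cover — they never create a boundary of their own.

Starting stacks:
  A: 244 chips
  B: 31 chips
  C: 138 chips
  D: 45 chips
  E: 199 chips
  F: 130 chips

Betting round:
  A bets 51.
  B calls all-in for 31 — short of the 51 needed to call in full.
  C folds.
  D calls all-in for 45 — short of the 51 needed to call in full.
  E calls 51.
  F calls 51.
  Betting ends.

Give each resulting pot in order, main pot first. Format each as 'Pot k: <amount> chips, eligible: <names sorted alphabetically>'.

Contributions: A=51, B=31, D=45, E=51, F=51
Folded: C
Pot levels (distinct totals of non-folded players): 31, 45, 51
Layer 1-31: 31 each from A, B, D, E, F = 31*5 = 155 chips; eligible A, B, D, E, F
Layer 32-45: 14 each from A, D, E, F = 14*4 = 56 chips; eligible A, D, E, F
Layer 46-51: 6 each from A, E, F = 6*3 = 18 chips; eligible A, E, F

Pot 1: 155 chips, eligible: A, B, D, E, F
Pot 2: 56 chips, eligible: A, D, E, F
Pot 3: 18 chips, eligible: A, E, F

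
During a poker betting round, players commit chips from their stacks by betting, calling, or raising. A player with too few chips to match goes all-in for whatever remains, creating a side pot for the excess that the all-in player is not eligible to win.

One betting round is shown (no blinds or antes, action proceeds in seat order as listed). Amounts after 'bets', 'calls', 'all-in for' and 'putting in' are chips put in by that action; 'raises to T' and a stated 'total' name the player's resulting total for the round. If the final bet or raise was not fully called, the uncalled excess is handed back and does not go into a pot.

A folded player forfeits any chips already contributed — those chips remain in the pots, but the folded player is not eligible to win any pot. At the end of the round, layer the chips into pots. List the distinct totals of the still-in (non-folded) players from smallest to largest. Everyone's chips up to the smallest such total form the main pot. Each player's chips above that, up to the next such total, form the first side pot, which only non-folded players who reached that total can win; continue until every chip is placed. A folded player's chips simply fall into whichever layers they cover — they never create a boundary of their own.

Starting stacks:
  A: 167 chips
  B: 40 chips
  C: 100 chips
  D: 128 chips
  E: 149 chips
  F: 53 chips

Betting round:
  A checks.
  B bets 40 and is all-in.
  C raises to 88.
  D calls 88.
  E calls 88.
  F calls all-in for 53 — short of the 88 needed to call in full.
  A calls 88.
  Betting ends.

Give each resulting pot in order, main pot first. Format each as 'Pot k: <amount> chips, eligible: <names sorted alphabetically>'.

Pot 1: 240 chips, eligible: A, B, C, D, E, F
Pot 2: 65 chips, eligible: A, C, D, E, F
Pot 3: 140 chips, eligible: A, C, D, E

Derivation:
Contributions: A=88, B=40, C=88, D=88, E=88, F=53
Pot levels (distinct totals of non-folded players): 40, 53, 88
Layer 1-40: 40 each from A, B, C, D, E, F = 40*6 = 240 chips; eligible A, B, C, D, E, F
Layer 41-53: 13 each from A, C, D, E, F = 13*5 = 65 chips; eligible A, C, D, E, F
Layer 54-88: 35 each from A, C, D, E = 35*4 = 140 chips; eligible A, C, D, E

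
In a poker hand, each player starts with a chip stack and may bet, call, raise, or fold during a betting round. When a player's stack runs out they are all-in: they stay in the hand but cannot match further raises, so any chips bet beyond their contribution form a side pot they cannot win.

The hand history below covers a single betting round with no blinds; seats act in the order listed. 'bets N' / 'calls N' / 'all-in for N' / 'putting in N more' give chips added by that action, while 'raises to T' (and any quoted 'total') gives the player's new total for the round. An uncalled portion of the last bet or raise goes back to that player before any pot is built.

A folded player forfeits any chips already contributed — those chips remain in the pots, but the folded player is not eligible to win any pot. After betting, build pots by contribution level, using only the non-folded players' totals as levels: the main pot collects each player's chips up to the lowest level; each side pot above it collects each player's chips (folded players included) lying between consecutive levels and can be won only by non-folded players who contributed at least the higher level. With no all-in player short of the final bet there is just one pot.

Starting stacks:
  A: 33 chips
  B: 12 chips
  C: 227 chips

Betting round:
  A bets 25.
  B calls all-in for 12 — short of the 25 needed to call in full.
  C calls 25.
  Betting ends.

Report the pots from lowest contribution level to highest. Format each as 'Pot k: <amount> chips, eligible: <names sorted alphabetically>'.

Pot 1: 36 chips, eligible: A, B, C
Pot 2: 26 chips, eligible: A, C

Derivation:
Contributions: A=25, B=12, C=25
Pot levels (distinct totals of non-folded players): 12, 25
Layer 1-12: 12 each from A, B, C = 12*3 = 36 chips; eligible A, B, C
Layer 13-25: 13 each from A, C = 13*2 = 26 chips; eligible A, C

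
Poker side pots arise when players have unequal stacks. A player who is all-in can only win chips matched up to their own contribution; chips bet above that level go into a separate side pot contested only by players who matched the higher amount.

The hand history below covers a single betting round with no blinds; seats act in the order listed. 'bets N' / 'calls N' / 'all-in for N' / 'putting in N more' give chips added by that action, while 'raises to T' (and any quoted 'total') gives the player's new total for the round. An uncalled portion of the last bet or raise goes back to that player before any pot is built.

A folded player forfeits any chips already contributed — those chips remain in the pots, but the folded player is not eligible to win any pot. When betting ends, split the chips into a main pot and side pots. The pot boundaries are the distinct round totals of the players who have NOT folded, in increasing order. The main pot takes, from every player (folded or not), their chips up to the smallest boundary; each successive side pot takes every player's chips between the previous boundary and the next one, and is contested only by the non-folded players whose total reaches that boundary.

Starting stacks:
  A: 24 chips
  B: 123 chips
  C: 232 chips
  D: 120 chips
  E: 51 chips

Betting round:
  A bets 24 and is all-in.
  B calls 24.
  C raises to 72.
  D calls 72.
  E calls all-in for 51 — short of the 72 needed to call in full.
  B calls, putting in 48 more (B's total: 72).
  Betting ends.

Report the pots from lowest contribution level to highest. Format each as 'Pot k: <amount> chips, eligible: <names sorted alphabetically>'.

Contributions: A=24, B=72, C=72, D=72, E=51
Pot levels (distinct totals of non-folded players): 24, 51, 72
Layer 1-24: 24 each from A, B, C, D, E = 24*5 = 120 chips; eligible A, B, C, D, E
Layer 25-51: 27 each from B, C, D, E = 27*4 = 108 chips; eligible B, C, D, E
Layer 52-72: 21 each from B, C, D = 21*3 = 63 chips; eligible B, C, D

Pot 1: 120 chips, eligible: A, B, C, D, E
Pot 2: 108 chips, eligible: B, C, D, E
Pot 3: 63 chips, eligible: B, C, D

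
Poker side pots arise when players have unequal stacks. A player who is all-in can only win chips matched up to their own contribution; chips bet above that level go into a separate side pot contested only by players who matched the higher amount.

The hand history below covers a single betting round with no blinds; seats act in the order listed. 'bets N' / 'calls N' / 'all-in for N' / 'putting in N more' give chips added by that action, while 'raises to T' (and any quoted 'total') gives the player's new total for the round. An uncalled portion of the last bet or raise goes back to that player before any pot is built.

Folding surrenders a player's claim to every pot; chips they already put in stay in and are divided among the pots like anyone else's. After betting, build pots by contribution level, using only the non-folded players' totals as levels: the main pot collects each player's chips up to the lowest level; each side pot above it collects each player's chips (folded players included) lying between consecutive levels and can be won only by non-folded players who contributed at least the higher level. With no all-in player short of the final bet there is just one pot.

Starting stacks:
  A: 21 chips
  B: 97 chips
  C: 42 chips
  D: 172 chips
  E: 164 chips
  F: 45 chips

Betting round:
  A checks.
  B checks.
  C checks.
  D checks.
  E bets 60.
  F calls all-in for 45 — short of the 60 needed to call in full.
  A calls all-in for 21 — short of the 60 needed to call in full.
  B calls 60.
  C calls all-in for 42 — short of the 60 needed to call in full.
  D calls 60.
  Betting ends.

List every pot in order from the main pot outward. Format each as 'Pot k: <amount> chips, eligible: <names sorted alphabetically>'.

Pot 1: 126 chips, eligible: A, B, C, D, E, F
Pot 2: 105 chips, eligible: B, C, D, E, F
Pot 3: 12 chips, eligible: B, D, E, F
Pot 4: 45 chips, eligible: B, D, E

Derivation:
Contributions: A=21, B=60, C=42, D=60, E=60, F=45
Pot levels (distinct totals of non-folded players): 21, 42, 45, 60
Layer 1-21: 21 each from A, B, C, D, E, F = 21*6 = 126 chips; eligible A, B, C, D, E, F
Layer 22-42: 21 each from B, C, D, E, F = 21*5 = 105 chips; eligible B, C, D, E, F
Layer 43-45: 3 each from B, D, E, F = 3*4 = 12 chips; eligible B, D, E, F
Layer 46-60: 15 each from B, D, E = 15*3 = 45 chips; eligible B, D, E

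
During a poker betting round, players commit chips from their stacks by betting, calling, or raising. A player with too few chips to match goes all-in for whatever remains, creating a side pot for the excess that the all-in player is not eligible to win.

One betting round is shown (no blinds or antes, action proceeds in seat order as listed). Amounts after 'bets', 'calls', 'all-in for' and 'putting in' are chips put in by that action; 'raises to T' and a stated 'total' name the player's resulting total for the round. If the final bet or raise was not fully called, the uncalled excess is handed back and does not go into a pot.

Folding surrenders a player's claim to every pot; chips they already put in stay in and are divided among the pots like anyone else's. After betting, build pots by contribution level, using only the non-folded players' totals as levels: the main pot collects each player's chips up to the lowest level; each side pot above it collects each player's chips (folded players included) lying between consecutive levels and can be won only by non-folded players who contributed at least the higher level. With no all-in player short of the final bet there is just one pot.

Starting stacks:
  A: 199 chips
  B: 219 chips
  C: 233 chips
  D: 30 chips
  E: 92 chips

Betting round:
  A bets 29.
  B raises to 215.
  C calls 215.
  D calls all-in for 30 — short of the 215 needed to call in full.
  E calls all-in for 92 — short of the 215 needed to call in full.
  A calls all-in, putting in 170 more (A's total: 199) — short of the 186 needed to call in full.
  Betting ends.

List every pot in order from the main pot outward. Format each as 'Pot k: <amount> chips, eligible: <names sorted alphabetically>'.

Pot 1: 150 chips, eligible: A, B, C, D, E
Pot 2: 248 chips, eligible: A, B, C, E
Pot 3: 321 chips, eligible: A, B, C
Pot 4: 32 chips, eligible: B, C

Derivation:
Contributions: A=199, B=215, C=215, D=30, E=92
Pot levels (distinct totals of non-folded players): 30, 92, 199, 215
Layer 1-30: 30 each from A, B, C, D, E = 30*5 = 150 chips; eligible A, B, C, D, E
Layer 31-92: 62 each from A, B, C, E = 62*4 = 248 chips; eligible A, B, C, E
Layer 93-199: 107 each from A, B, C = 107*3 = 321 chips; eligible A, B, C
Layer 200-215: 16 each from B, C = 16*2 = 32 chips; eligible B, C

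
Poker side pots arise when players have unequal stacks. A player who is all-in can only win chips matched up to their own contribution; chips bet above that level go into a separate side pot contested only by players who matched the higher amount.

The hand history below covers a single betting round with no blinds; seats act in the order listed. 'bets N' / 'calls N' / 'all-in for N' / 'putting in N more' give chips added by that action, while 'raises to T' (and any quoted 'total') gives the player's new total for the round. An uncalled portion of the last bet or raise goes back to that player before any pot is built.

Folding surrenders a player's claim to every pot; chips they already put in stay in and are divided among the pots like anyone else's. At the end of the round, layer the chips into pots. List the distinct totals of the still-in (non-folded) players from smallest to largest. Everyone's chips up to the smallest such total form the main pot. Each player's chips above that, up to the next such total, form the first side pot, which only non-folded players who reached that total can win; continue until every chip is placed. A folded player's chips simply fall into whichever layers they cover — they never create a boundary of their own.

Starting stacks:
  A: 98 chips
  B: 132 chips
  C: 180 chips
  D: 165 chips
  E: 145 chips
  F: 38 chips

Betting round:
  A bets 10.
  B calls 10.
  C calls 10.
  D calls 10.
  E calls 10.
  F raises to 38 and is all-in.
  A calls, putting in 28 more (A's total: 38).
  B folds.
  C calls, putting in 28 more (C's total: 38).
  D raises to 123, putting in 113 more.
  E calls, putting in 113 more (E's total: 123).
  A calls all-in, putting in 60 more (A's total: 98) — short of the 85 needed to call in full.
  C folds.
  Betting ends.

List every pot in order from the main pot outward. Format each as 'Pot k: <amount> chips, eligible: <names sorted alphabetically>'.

Contributions: A=98, B=10, C=38, D=123, E=123, F=38
Folded: B, C
Pot levels (distinct totals of non-folded players): 38, 98, 123
Layer 1-38: A 38 + B 10 + C 38 + D 38 + E 38 + F 38 = 200 chips; eligible A, D, E, F
Layer 39-98: 60 each from A, D, E = 60*3 = 180 chips; eligible A, D, E
Layer 99-123: 25 each from D, E = 25*2 = 50 chips; eligible D, E

Pot 1: 200 chips, eligible: A, D, E, F
Pot 2: 180 chips, eligible: A, D, E
Pot 3: 50 chips, eligible: D, E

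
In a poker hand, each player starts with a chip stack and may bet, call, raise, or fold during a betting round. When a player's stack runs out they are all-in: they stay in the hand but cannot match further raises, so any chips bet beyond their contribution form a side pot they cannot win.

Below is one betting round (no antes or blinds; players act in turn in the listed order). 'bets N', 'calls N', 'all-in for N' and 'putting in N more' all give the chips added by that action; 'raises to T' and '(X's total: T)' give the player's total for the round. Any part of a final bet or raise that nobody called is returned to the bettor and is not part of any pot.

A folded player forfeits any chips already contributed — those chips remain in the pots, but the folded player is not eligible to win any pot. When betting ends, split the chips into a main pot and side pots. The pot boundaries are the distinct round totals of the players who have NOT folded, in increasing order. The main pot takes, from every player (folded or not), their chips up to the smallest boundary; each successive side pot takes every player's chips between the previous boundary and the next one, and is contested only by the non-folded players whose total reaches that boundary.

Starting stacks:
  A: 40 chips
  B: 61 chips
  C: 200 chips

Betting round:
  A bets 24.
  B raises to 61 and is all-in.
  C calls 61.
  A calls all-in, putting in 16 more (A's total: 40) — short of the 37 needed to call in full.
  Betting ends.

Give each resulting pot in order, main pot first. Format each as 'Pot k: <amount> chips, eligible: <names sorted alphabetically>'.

Contributions: A=40, B=61, C=61
Pot levels (distinct totals of non-folded players): 40, 61
Layer 1-40: 40 each from A, B, C = 40*3 = 120 chips; eligible A, B, C
Layer 41-61: 21 each from B, C = 21*2 = 42 chips; eligible B, C

Pot 1: 120 chips, eligible: A, B, C
Pot 2: 42 chips, eligible: B, C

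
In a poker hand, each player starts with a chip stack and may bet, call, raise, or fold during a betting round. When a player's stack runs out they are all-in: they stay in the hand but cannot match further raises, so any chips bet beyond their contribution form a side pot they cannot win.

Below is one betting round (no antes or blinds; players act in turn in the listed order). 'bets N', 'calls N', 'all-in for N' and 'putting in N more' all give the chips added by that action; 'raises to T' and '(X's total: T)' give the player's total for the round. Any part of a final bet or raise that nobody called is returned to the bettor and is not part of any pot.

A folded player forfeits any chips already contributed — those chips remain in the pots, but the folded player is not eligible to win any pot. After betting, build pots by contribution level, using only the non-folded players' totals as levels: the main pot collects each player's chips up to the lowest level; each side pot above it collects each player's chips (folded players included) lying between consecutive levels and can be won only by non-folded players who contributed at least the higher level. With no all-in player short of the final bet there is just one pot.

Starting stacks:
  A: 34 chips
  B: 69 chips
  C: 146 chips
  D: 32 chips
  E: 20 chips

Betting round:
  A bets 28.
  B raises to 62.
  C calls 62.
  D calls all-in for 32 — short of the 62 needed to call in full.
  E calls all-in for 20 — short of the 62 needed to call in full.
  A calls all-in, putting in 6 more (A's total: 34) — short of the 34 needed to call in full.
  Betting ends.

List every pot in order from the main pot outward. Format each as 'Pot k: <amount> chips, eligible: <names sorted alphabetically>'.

Pot 1: 100 chips, eligible: A, B, C, D, E
Pot 2: 48 chips, eligible: A, B, C, D
Pot 3: 6 chips, eligible: A, B, C
Pot 4: 56 chips, eligible: B, C

Derivation:
Contributions: A=34, B=62, C=62, D=32, E=20
Pot levels (distinct totals of non-folded players): 20, 32, 34, 62
Layer 1-20: 20 each from A, B, C, D, E = 20*5 = 100 chips; eligible A, B, C, D, E
Layer 21-32: 12 each from A, B, C, D = 12*4 = 48 chips; eligible A, B, C, D
Layer 33-34: 2 each from A, B, C = 2*3 = 6 chips; eligible A, B, C
Layer 35-62: 28 each from B, C = 28*2 = 56 chips; eligible B, C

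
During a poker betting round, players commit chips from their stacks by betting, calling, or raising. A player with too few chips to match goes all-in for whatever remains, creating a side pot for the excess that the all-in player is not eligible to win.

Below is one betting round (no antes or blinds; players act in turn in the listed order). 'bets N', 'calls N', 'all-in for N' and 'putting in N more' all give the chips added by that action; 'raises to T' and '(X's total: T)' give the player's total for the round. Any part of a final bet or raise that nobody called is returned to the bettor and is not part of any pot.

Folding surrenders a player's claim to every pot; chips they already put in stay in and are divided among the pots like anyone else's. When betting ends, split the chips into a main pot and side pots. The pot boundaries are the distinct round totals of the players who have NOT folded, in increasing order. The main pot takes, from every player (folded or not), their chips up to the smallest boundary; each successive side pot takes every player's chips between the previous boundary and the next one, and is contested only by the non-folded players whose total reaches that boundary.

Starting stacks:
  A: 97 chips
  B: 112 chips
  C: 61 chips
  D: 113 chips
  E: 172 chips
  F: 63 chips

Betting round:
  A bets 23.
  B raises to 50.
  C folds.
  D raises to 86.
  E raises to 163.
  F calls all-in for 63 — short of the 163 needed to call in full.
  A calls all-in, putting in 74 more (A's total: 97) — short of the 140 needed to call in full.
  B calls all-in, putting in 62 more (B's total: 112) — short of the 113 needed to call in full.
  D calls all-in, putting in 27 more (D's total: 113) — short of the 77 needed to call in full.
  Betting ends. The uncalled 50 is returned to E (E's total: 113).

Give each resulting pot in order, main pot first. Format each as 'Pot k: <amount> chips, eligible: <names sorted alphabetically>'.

Contributions (after 50 returned to E): A=97, B=112, D=113, E=113, F=63
Folded: C
Pot levels (distinct totals of non-folded players): 63, 97, 112, 113
Layer 1-63: 63 each from A, B, D, E, F = 63*5 = 315 chips; eligible A, B, D, E, F
Layer 64-97: 34 each from A, B, D, E = 34*4 = 136 chips; eligible A, B, D, E
Layer 98-112: 15 each from B, D, E = 15*3 = 45 chips; eligible B, D, E
Layer 113-113: 1 each from D, E = 1*2 = 2 chips; eligible D, E

Pot 1: 315 chips, eligible: A, B, D, E, F
Pot 2: 136 chips, eligible: A, B, D, E
Pot 3: 45 chips, eligible: B, D, E
Pot 4: 2 chips, eligible: D, E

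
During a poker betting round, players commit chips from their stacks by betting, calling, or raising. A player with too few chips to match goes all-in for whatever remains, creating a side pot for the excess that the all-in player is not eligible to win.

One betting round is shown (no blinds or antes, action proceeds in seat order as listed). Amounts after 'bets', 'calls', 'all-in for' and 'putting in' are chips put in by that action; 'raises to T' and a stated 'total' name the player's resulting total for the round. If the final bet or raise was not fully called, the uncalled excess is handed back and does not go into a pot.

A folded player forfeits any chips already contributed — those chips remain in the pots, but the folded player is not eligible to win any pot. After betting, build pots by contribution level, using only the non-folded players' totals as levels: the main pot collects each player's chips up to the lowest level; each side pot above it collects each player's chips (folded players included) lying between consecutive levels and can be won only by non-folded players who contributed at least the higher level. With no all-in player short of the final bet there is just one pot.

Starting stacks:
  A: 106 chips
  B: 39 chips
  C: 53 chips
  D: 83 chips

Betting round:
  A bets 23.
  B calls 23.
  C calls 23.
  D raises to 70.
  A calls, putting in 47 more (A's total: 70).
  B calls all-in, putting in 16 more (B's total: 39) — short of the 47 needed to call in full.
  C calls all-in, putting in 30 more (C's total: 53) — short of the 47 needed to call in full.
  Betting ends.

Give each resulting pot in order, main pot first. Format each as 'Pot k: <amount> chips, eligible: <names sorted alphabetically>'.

Pot 1: 156 chips, eligible: A, B, C, D
Pot 2: 42 chips, eligible: A, C, D
Pot 3: 34 chips, eligible: A, D

Derivation:
Contributions: A=70, B=39, C=53, D=70
Pot levels (distinct totals of non-folded players): 39, 53, 70
Layer 1-39: 39 each from A, B, C, D = 39*4 = 156 chips; eligible A, B, C, D
Layer 40-53: 14 each from A, C, D = 14*3 = 42 chips; eligible A, C, D
Layer 54-70: 17 each from A, D = 17*2 = 34 chips; eligible A, D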